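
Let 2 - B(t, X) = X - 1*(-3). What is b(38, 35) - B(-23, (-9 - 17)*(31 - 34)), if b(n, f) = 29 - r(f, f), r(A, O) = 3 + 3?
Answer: 102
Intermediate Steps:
r(A, O) = 6
B(t, X) = -1 - X (B(t, X) = 2 - (X - 1*(-3)) = 2 - (X + 3) = 2 - (3 + X) = 2 + (-3 - X) = -1 - X)
b(n, f) = 23 (b(n, f) = 29 - 1*6 = 29 - 6 = 23)
b(38, 35) - B(-23, (-9 - 17)*(31 - 34)) = 23 - (-1 - (-9 - 17)*(31 - 34)) = 23 - (-1 - (-26)*(-3)) = 23 - (-1 - 1*78) = 23 - (-1 - 78) = 23 - 1*(-79) = 23 + 79 = 102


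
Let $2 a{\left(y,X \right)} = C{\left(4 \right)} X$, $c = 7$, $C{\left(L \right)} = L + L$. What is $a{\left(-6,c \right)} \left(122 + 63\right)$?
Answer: $5180$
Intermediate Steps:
$C{\left(L \right)} = 2 L$
$a{\left(y,X \right)} = 4 X$ ($a{\left(y,X \right)} = \frac{2 \cdot 4 X}{2} = \frac{8 X}{2} = 4 X$)
$a{\left(-6,c \right)} \left(122 + 63\right) = 4 \cdot 7 \left(122 + 63\right) = 28 \cdot 185 = 5180$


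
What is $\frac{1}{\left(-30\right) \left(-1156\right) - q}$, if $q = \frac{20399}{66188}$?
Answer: $\frac{66188}{2295379441} \approx 2.8835 \cdot 10^{-5}$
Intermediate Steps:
$q = \frac{20399}{66188}$ ($q = 20399 \cdot \frac{1}{66188} = \frac{20399}{66188} \approx 0.3082$)
$\frac{1}{\left(-30\right) \left(-1156\right) - q} = \frac{1}{\left(-30\right) \left(-1156\right) - \frac{20399}{66188}} = \frac{1}{34680 - \frac{20399}{66188}} = \frac{1}{\frac{2295379441}{66188}} = \frac{66188}{2295379441}$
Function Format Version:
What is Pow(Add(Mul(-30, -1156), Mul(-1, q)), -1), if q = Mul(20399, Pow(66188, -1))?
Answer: Rational(66188, 2295379441) ≈ 2.8835e-5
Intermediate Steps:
q = Rational(20399, 66188) (q = Mul(20399, Rational(1, 66188)) = Rational(20399, 66188) ≈ 0.30820)
Pow(Add(Mul(-30, -1156), Mul(-1, q)), -1) = Pow(Add(Mul(-30, -1156), Mul(-1, Rational(20399, 66188))), -1) = Pow(Add(34680, Rational(-20399, 66188)), -1) = Pow(Rational(2295379441, 66188), -1) = Rational(66188, 2295379441)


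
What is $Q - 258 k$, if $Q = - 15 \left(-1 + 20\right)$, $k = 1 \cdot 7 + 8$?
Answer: $-4155$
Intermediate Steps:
$k = 15$ ($k = 7 + 8 = 15$)
$Q = -285$ ($Q = \left(-15\right) 19 = -285$)
$Q - 258 k = -285 - 3870 = -4155$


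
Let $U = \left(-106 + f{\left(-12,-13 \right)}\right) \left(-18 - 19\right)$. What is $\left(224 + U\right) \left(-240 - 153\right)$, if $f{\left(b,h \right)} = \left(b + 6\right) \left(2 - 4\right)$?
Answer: $-1454886$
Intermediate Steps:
$f{\left(b,h \right)} = -12 - 2 b$ ($f{\left(b,h \right)} = \left(6 + b\right) \left(-2\right) = -12 - 2 b$)
$U = 3478$ ($U = \left(-106 - -12\right) \left(-18 - 19\right) = \left(-106 + \left(-12 + 24\right)\right) \left(-37\right) = \left(-106 + 12\right) \left(-37\right) = \left(-94\right) \left(-37\right) = 3478$)
$\left(224 + U\right) \left(-240 - 153\right) = \left(224 + 3478\right) \left(-240 - 153\right) = 3702 \left(-393\right) = -1454886$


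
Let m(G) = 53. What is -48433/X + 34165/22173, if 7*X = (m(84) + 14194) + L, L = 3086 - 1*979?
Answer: -11062957/576498 ≈ -19.190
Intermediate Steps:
L = 2107 (L = 3086 - 979 = 2107)
X = 16354/7 (X = ((53 + 14194) + 2107)/7 = (14247 + 2107)/7 = (⅐)*16354 = 16354/7 ≈ 2336.3)
-48433/X + 34165/22173 = -48433/16354/7 + 34165/22173 = -48433*7/16354 + 34165*(1/22173) = -539/26 + 34165/22173 = -11062957/576498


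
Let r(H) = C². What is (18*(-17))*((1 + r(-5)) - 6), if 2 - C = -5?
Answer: -13464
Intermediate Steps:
C = 7 (C = 2 - 1*(-5) = 2 + 5 = 7)
r(H) = 49 (r(H) = 7² = 49)
(18*(-17))*((1 + r(-5)) - 6) = (18*(-17))*((1 + 49) - 6) = -306*(50 - 6) = -306*44 = -13464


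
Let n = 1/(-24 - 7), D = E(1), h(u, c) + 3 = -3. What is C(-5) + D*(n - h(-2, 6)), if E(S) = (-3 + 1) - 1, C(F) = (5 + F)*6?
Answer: -555/31 ≈ -17.903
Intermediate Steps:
h(u, c) = -6 (h(u, c) = -3 - 3 = -6)
C(F) = 30 + 6*F
E(S) = -3 (E(S) = -2 - 1 = -3)
D = -3
n = -1/31 (n = 1/(-31) = -1/31 ≈ -0.032258)
C(-5) + D*(n - h(-2, 6)) = (30 + 6*(-5)) - 3*(-1/31 - 1*(-6)) = (30 - 30) - 3*(-1/31 + 6) = 0 - 3*185/31 = 0 - 555/31 = -555/31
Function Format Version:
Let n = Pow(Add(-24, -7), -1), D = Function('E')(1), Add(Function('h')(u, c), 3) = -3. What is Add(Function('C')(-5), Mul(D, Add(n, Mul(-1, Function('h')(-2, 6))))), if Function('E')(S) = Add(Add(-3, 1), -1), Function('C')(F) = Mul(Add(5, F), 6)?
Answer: Rational(-555, 31) ≈ -17.903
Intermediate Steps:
Function('h')(u, c) = -6 (Function('h')(u, c) = Add(-3, -3) = -6)
Function('C')(F) = Add(30, Mul(6, F))
Function('E')(S) = -3 (Function('E')(S) = Add(-2, -1) = -3)
D = -3
n = Rational(-1, 31) (n = Pow(-31, -1) = Rational(-1, 31) ≈ -0.032258)
Add(Function('C')(-5), Mul(D, Add(n, Mul(-1, Function('h')(-2, 6))))) = Add(Add(30, Mul(6, -5)), Mul(-3, Add(Rational(-1, 31), Mul(-1, -6)))) = Add(Add(30, -30), Mul(-3, Add(Rational(-1, 31), 6))) = Add(0, Mul(-3, Rational(185, 31))) = Add(0, Rational(-555, 31)) = Rational(-555, 31)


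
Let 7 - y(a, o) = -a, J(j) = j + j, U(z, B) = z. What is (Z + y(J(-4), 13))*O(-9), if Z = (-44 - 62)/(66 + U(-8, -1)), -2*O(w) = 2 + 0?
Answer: 82/29 ≈ 2.8276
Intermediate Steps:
O(w) = -1 (O(w) = -(2 + 0)/2 = -1/2*2 = -1)
J(j) = 2*j
y(a, o) = 7 + a (y(a, o) = 7 - (-1)*a = 7 + a)
Z = -53/29 (Z = (-44 - 62)/(66 - 8) = -106/58 = -106*1/58 = -53/29 ≈ -1.8276)
(Z + y(J(-4), 13))*O(-9) = (-53/29 + (7 + 2*(-4)))*(-1) = (-53/29 + (7 - 8))*(-1) = (-53/29 - 1)*(-1) = -82/29*(-1) = 82/29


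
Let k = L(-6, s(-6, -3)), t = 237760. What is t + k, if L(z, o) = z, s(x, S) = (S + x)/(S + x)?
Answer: 237754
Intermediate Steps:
s(x, S) = 1
k = -6
t + k = 237760 - 6 = 237754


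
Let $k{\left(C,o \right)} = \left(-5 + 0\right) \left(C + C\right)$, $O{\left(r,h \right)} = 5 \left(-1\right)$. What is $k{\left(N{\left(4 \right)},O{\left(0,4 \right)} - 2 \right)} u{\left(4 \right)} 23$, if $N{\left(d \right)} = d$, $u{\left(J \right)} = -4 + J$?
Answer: $0$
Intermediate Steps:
$O{\left(r,h \right)} = -5$
$k{\left(C,o \right)} = - 10 C$ ($k{\left(C,o \right)} = - 5 \cdot 2 C = - 10 C$)
$k{\left(N{\left(4 \right)},O{\left(0,4 \right)} - 2 \right)} u{\left(4 \right)} 23 = \left(-10\right) 4 \left(-4 + 4\right) 23 = \left(-40\right) 0 \cdot 23 = 0 \cdot 23 = 0$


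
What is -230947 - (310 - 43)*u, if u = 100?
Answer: -257647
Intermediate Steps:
-230947 - (310 - 43)*u = -230947 - (310 - 43)*100 = -230947 - 267*100 = -230947 - 1*26700 = -230947 - 26700 = -257647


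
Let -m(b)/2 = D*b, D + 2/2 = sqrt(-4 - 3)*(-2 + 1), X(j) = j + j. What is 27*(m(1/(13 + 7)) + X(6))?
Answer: 3267/10 + 27*I*sqrt(7)/10 ≈ 326.7 + 7.1435*I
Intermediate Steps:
X(j) = 2*j
D = -1 - I*sqrt(7) (D = -1 + sqrt(-4 - 3)*(-2 + 1) = -1 + sqrt(-7)*(-1) = -1 + (I*sqrt(7))*(-1) = -1 - I*sqrt(7) ≈ -1.0 - 2.6458*I)
m(b) = -2*b*(-1 - I*sqrt(7)) (m(b) = -2*(-1 - I*sqrt(7))*b = -2*b*(-1 - I*sqrt(7)))
27*(m(1/(13 + 7)) + X(6)) = 27*(2*(1 + I*sqrt(7))/(13 + 7) + 2*6) = 27*(2*(1 + I*sqrt(7))/20 + 12) = 27*(2*(1/20)*(1 + I*sqrt(7)) + 12) = 27*((1/10 + I*sqrt(7)/10) + 12) = 27*(121/10 + I*sqrt(7)/10) = 3267/10 + 27*I*sqrt(7)/10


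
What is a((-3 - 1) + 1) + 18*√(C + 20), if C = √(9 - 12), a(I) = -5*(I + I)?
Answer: 30 + 18*√(20 + I*√3) ≈ 110.57 + 3.4824*I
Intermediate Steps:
a(I) = -10*I
C = I*√3 (C = √(-3) = I*√3 ≈ 1.732*I)
a((-3 - 1) + 1) + 18*√(C + 20) = -10*((-3 - 1) + 1) + 18*√(I*√3 + 20) = -10*(-4 + 1) + 18*√(20 + I*√3) = -10*(-3) + 18*√(20 + I*√3) = 30 + 18*√(20 + I*√3)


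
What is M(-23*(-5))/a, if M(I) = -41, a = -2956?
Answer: 41/2956 ≈ 0.013870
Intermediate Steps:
M(-23*(-5))/a = -41/(-2956) = -41*(-1/2956) = 41/2956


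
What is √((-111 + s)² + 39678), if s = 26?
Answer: √46903 ≈ 216.57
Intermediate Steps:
√((-111 + s)² + 39678) = √((-111 + 26)² + 39678) = √((-85)² + 39678) = √(7225 + 39678) = √46903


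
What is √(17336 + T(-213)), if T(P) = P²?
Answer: √62705 ≈ 250.41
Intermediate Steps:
√(17336 + T(-213)) = √(17336 + (-213)²) = √(17336 + 45369) = √62705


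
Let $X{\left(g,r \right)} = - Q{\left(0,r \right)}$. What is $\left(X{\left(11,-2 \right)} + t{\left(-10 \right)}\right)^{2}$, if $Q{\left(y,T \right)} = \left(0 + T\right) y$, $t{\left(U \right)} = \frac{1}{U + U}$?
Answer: $\frac{1}{400} \approx 0.0025$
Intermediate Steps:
$t{\left(U \right)} = \frac{1}{2 U}$
$Q{\left(y,T \right)} = T y$
$X{\left(g,r \right)} = 0$ ($X{\left(g,r \right)} = - r 0 = \left(-1\right) 0 = 0$)
$\left(X{\left(11,-2 \right)} + t{\left(-10 \right)}\right)^{2} = \left(0 + \frac{1}{2 \left(-10\right)}\right)^{2} = \left(0 + \frac{1}{2} \left(- \frac{1}{10}\right)\right)^{2} = \left(0 - \frac{1}{20}\right)^{2} = \left(- \frac{1}{20}\right)^{2} = \frac{1}{400}$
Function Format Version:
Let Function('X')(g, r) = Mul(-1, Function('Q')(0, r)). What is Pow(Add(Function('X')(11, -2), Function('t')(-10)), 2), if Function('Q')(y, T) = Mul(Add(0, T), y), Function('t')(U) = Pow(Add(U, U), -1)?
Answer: Rational(1, 400) ≈ 0.0025000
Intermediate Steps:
Function('t')(U) = Mul(Rational(1, 2), Pow(U, -1)) (Function('t')(U) = Pow(Mul(2, U), -1) = Mul(Rational(1, 2), Pow(U, -1)))
Function('Q')(y, T) = Mul(T, y)
Function('X')(g, r) = 0 (Function('X')(g, r) = Mul(-1, Mul(r, 0)) = Mul(-1, 0) = 0)
Pow(Add(Function('X')(11, -2), Function('t')(-10)), 2) = Pow(Add(0, Mul(Rational(1, 2), Pow(-10, -1))), 2) = Pow(Add(0, Mul(Rational(1, 2), Rational(-1, 10))), 2) = Pow(Add(0, Rational(-1, 20)), 2) = Pow(Rational(-1, 20), 2) = Rational(1, 400)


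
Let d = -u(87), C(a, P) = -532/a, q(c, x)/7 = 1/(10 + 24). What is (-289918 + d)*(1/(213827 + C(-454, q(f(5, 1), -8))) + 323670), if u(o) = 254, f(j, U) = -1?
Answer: -1519593671494790948/16179665 ≈ -9.3920e+10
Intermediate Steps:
q(c, x) = 7/34 (q(c, x) = 7/(10 + 24) = 7/34)
d = -254 (d = -1*254 = -254)
(-289918 + d)*(1/(213827 + C(-454, q(f(5, 1), -8))) + 323670) = (-289918 - 254)*(1/(213827 - 532/(-454)) + 323670) = -290172*(1/(213827 - 532*(-1/454)) + 323670) = -290172*(1/(213827 + 266/227) + 323670) = -290172*(1/(48538995/227) + 323670) = -290172*(227/48538995 + 323670) = -290172*15710616511877/48538995 = -1519593671494790948/16179665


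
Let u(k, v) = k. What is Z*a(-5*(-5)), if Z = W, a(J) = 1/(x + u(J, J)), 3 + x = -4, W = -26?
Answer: -13/9 ≈ -1.4444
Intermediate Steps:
x = -7 (x = -3 - 4 = -7)
a(J) = 1/(-7 + J)
Z = -26
Z*a(-5*(-5)) = -26/(-7 - 5*(-5)) = -26/(-7 + 25) = -26/18 = -26*1/18 = -13/9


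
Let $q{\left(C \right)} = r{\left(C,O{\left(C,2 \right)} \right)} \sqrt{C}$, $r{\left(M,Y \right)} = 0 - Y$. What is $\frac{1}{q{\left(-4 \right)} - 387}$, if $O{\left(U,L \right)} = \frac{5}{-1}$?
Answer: $- \frac{387}{149869} - \frac{10 i}{149869} \approx -0.0025823 - 6.6725 \cdot 10^{-5} i$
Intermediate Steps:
$O{\left(U,L \right)} = -5$ ($O{\left(U,L \right)} = 5 \left(-1\right) = -5$)
$r{\left(M,Y \right)} = - Y$
$q{\left(C \right)} = 5 \sqrt{C}$ ($q{\left(C \right)} = \left(-1\right) \left(-5\right) \sqrt{C} = 5 \sqrt{C}$)
$\frac{1}{q{\left(-4 \right)} - 387} = \frac{1}{5 \sqrt{-4} - 387} = \frac{1}{5 \cdot 2 i - 387} = \frac{1}{10 i - 387} = \frac{1}{-387 + 10 i} = \frac{-387 - 10 i}{149869}$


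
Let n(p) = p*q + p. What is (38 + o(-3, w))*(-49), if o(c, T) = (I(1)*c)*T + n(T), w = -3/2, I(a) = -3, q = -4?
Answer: -1421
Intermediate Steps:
w = -3/2 (w = -3*½ = -3/2 ≈ -1.5000)
n(p) = -3*p (n(p) = p*(-4) + p = -4*p + p = -3*p)
o(c, T) = -3*T - 3*T*c (o(c, T) = (-3*c)*T - 3*T = -3*T*c - 3*T = -3*T - 3*T*c)
(38 + o(-3, w))*(-49) = (38 + 3*(-3/2)*(-1 - 1*(-3)))*(-49) = (38 + 3*(-3/2)*(-1 + 3))*(-49) = (38 + 3*(-3/2)*2)*(-49) = (38 - 9)*(-49) = 29*(-49) = -1421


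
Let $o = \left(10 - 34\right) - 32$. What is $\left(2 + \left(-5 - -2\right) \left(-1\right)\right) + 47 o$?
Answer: $-2627$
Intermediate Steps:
$o = -56$ ($o = -24 - 32 = -56$)
$\left(2 + \left(-5 - -2\right) \left(-1\right)\right) + 47 o = \left(2 + \left(-5 - -2\right) \left(-1\right)\right) + 47 \left(-56\right) = \left(2 + \left(-5 + 2\right) \left(-1\right)\right) - 2632 = \left(2 - -3\right) - 2632 = \left(2 + 3\right) - 2632 = 5 - 2632 = -2627$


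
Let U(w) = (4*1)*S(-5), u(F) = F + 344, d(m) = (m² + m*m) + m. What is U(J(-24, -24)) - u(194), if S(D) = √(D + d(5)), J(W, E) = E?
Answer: -538 + 20*√2 ≈ -509.72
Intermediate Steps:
d(m) = m + 2*m² (d(m) = (m² + m²) + m = 2*m² + m = m + 2*m²)
u(F) = 344 + F
S(D) = √(55 + D) (S(D) = √(D + 5*(1 + 2*5)) = √(D + 5*(1 + 10)) = √(D + 5*11) = √(D + 55) = √(55 + D))
U(w) = 20*√2 (U(w) = (4*1)*√(55 - 5) = 4*√50 = 4*(5*√2) = 20*√2)
U(J(-24, -24)) - u(194) = 20*√2 - (344 + 194) = 20*√2 - 1*538 = 20*√2 - 538 = -538 + 20*√2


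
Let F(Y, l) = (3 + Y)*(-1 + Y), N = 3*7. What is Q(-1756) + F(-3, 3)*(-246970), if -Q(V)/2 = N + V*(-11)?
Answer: -38674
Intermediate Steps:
N = 21
F(Y, l) = (-1 + Y)*(3 + Y)
Q(V) = -42 + 22*V (Q(V) = -2*(21 + V*(-11)) = -2*(21 - 11*V) = -42 + 22*V)
Q(-1756) + F(-3, 3)*(-246970) = (-42 + 22*(-1756)) + (-3 + (-3)² + 2*(-3))*(-246970) = (-42 - 38632) + (-3 + 9 - 6)*(-246970) = -38674 + 0*(-246970) = -38674 + 0 = -38674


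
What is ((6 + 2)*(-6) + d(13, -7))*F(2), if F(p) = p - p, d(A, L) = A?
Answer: 0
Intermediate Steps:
F(p) = 0
((6 + 2)*(-6) + d(13, -7))*F(2) = ((6 + 2)*(-6) + 13)*0 = (8*(-6) + 13)*0 = (-48 + 13)*0 = -35*0 = 0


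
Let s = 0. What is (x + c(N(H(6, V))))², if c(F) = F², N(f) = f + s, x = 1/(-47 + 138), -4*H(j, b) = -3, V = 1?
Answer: 697225/2119936 ≈ 0.32889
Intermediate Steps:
H(j, b) = ¾ (H(j, b) = -¼*(-3) = ¾)
x = 1/91 ≈ 0.010989
N(f) = f (N(f) = f + 0 = f)
(x + c(N(H(6, V))))² = (1/91 + (¾)²)² = (1/91 + 9/16)² = (835/1456)² = 697225/2119936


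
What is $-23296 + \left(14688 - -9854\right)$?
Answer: $1246$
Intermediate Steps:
$-23296 + \left(14688 - -9854\right) = -23296 + \left(14688 + 9854\right) = -23296 + 24542 = 1246$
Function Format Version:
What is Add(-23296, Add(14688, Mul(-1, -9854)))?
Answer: 1246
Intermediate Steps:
Add(-23296, Add(14688, Mul(-1, -9854))) = Add(-23296, Add(14688, 9854)) = Add(-23296, 24542) = 1246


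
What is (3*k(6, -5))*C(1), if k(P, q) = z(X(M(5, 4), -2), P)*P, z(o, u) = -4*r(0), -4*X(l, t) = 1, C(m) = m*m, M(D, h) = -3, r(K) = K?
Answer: 0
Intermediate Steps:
C(m) = m**2
X(l, t) = -1/4 (X(l, t) = -1/4*1 = -1/4)
z(o, u) = 0 (z(o, u) = -4*0 = 0)
k(P, q) = 0 (k(P, q) = 0*P = 0)
(3*k(6, -5))*C(1) = (3*0)*1**2 = 0*1 = 0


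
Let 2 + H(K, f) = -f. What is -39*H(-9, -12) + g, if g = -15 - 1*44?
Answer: -449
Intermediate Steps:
H(K, f) = -2 - f
g = -59 (g = -15 - 44 = -59)
-39*H(-9, -12) + g = -39*(-2 - 1*(-12)) - 59 = -39*(-2 + 12) - 59 = -39*10 - 59 = -390 - 59 = -449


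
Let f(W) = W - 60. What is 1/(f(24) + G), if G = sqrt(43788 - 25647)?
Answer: 12/5615 + sqrt(18141)/16845 ≈ 0.010133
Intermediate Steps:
f(W) = -60 + W
G = sqrt(18141) ≈ 134.69
1/(f(24) + G) = 1/((-60 + 24) + sqrt(18141)) = 1/(-36 + sqrt(18141))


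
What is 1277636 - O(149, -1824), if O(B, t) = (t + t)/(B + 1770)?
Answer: 129041428/101 ≈ 1.2776e+6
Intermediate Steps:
O(B, t) = 2*t/(1770 + B) (O(B, t) = (2*t)/(1770 + B) = 2*t/(1770 + B))
1277636 - O(149, -1824) = 1277636 - 2*(-1824)/(1770 + 149) = 1277636 - 2*(-1824)/1919 = 1277636 - 1*(-192/101) = 1277636 + 192/101 = 129041428/101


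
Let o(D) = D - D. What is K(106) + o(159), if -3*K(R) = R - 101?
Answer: -5/3 ≈ -1.6667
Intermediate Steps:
K(R) = 101/3 - R/3 (K(R) = -(R - 101)/3 = -(-101 + R)/3 = 101/3 - R/3)
o(D) = 0
K(106) + o(159) = (101/3 - ⅓*106) + 0 = (101/3 - 106/3) + 0 = -5/3 + 0 = -5/3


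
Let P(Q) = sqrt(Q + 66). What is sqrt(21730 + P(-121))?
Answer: sqrt(21730 + I*sqrt(55)) ≈ 147.41 + 0.025*I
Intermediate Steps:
P(Q) = sqrt(66 + Q)
sqrt(21730 + P(-121)) = sqrt(21730 + sqrt(66 - 121)) = sqrt(21730 + sqrt(-55)) = sqrt(21730 + I*sqrt(55))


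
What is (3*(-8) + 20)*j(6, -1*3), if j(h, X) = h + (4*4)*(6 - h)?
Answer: -24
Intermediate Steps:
j(h, X) = 96 - 15*h (j(h, X) = h + 16*(6 - h) = h + (96 - 16*h) = 96 - 15*h)
(3*(-8) + 20)*j(6, -1*3) = (3*(-8) + 20)*(96 - 15*6) = (-24 + 20)*(96 - 90) = -4*6 = -24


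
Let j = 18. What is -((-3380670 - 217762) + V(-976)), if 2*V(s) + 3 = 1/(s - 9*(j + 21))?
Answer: 4775121255/1327 ≈ 3.5984e+6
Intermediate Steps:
V(s) = -3/2 + 1/(2*(-351 + s)) (V(s) = -3/2 + 1/(2*(s - 9*(18 + 21))) = -3/2 + 1/(2*(s - 9*39)) = -3/2 + 1/(2*(s - 351)) = -3/2 + 1/(2*(-351 + s)))
-((-3380670 - 217762) + V(-976)) = -((-3380670 - 217762) + (1054 - 3*(-976))/(2*(-351 - 976))) = -(-3598432 + (½)*(1054 + 2928)/(-1327)) = -(-3598432 + (½)*(-1/1327)*3982) = -(-3598432 - 1991/1327) = -1*(-4775121255/1327) = 4775121255/1327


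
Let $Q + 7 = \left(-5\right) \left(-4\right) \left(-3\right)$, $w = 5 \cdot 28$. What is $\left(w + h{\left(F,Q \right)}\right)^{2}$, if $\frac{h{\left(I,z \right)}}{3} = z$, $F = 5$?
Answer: $3721$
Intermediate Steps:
$w = 140$
$Q = -67$ ($Q = -7 + \left(-5\right) \left(-4\right) \left(-3\right) = -7 + 20 \left(-3\right) = -7 - 60 = -67$)
$h{\left(I,z \right)} = 3 z$
$\left(w + h{\left(F,Q \right)}\right)^{2} = \left(140 + 3 \left(-67\right)\right)^{2} = \left(140 - 201\right)^{2} = \left(-61\right)^{2} = 3721$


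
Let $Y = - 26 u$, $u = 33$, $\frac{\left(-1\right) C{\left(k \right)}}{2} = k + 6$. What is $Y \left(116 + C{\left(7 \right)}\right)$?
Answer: $-77220$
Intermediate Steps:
$C{\left(k \right)} = -12 - 2 k$ ($C{\left(k \right)} = - 2 \left(k + 6\right) = - 2 \left(6 + k\right) = -12 - 2 k$)
$Y = -858$ ($Y = \left(-26\right) 33 = -858$)
$Y \left(116 + C{\left(7 \right)}\right) = - 858 \left(116 - 26\right) = \left(-858\right) 90 = -77220$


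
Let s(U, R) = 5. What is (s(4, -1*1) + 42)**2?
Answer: 2209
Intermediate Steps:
(s(4, -1*1) + 42)**2 = (5 + 42)**2 = 47**2 = 2209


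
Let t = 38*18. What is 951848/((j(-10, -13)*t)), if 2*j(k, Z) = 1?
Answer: 475924/171 ≈ 2783.2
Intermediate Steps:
j(k, Z) = ½ (j(k, Z) = (½)*1 = ½)
t = 684
951848/((j(-10, -13)*t)) = 951848/(((½)*684)) = 951848/342 = 951848*(1/342) = 475924/171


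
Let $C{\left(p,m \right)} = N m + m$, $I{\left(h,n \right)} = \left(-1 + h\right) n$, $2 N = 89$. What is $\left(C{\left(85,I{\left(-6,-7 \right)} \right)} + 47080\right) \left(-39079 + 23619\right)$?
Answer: $-762324870$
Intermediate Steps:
$N = \frac{89}{2}$ ($N = \frac{1}{2} \cdot 89 = \frac{89}{2} \approx 44.5$)
$I{\left(h,n \right)} = n \left(-1 + h\right)$
$C{\left(p,m \right)} = \frac{91 m}{2}$ ($C{\left(p,m \right)} = \frac{89 m}{2} + m = \frac{91 m}{2}$)
$\left(C{\left(85,I{\left(-6,-7 \right)} \right)} + 47080\right) \left(-39079 + 23619\right) = \left(\frac{91 \left(- 7 \left(-1 - 6\right)\right)}{2} + 47080\right) \left(-39079 + 23619\right) = \left(\frac{91 \left(\left(-7\right) \left(-7\right)\right)}{2} + 47080\right) \left(-15460\right) = \left(\frac{91}{2} \cdot 49 + 47080\right) \left(-15460\right) = \left(\frac{4459}{2} + 47080\right) \left(-15460\right) = \frac{98619}{2} \left(-15460\right) = -762324870$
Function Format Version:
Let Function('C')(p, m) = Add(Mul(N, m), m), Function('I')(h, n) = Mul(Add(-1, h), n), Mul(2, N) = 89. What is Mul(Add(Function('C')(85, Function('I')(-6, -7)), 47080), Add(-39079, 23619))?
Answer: -762324870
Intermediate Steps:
N = Rational(89, 2) (N = Mul(Rational(1, 2), 89) = Rational(89, 2) ≈ 44.500)
Function('I')(h, n) = Mul(n, Add(-1, h))
Function('C')(p, m) = Mul(Rational(91, 2), m) (Function('C')(p, m) = Add(Mul(Rational(89, 2), m), m) = Mul(Rational(91, 2), m))
Mul(Add(Function('C')(85, Function('I')(-6, -7)), 47080), Add(-39079, 23619)) = Mul(Add(Mul(Rational(91, 2), Mul(-7, Add(-1, -6))), 47080), Add(-39079, 23619)) = Mul(Add(Mul(Rational(91, 2), Mul(-7, -7)), 47080), -15460) = Mul(Add(Mul(Rational(91, 2), 49), 47080), -15460) = Mul(Add(Rational(4459, 2), 47080), -15460) = Mul(Rational(98619, 2), -15460) = -762324870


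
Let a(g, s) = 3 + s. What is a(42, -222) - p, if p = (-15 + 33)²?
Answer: -543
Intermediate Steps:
p = 324 (p = 18² = 324)
a(42, -222) - p = (3 - 222) - 1*324 = -219 - 324 = -543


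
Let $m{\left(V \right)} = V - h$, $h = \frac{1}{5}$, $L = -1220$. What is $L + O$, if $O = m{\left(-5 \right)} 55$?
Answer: $-1506$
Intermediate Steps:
$h = \frac{1}{5} \approx 0.2$
$m{\left(V \right)} = - \frac{1}{5} + V$ ($m{\left(V \right)} = V - \frac{1}{5} = - \frac{1}{5} + V$)
$O = -286$ ($O = \left(- \frac{1}{5} - 5\right) 55 = \left(- \frac{26}{5}\right) 55 = -286$)
$L + O = -1220 - 286 = -1506$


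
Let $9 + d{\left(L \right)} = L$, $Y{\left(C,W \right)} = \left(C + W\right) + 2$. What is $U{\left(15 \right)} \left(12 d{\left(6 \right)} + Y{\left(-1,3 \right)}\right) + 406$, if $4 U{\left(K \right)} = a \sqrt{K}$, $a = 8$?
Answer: $406 - 64 \sqrt{15} \approx 158.13$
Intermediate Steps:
$Y{\left(C,W \right)} = 2 + C + W$
$d{\left(L \right)} = -9 + L$
$U{\left(K \right)} = 2 \sqrt{K}$ ($U{\left(K \right)} = \frac{8 \sqrt{K}}{4} = 2 \sqrt{K}$)
$U{\left(15 \right)} \left(12 d{\left(6 \right)} + Y{\left(-1,3 \right)}\right) + 406 = 2 \sqrt{15} \left(12 \left(-9 + 6\right) + \left(2 - 1 + 3\right)\right) + 406 = 2 \sqrt{15} \left(12 \left(-3\right) + 4\right) + 406 = 2 \sqrt{15} \left(-36 + 4\right) + 406 = 2 \sqrt{15} \left(-32\right) + 406 = - 64 \sqrt{15} + 406 = 406 - 64 \sqrt{15}$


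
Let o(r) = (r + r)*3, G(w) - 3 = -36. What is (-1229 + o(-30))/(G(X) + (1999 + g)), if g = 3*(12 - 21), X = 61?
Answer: -1409/1939 ≈ -0.72666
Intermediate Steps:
g = -27 (g = 3*(-9) = -27)
G(w) = -33 (G(w) = 3 - 36 = -33)
o(r) = 6*r (o(r) = (2*r)*3 = 6*r)
(-1229 + o(-30))/(G(X) + (1999 + g)) = (-1229 + 6*(-30))/(-33 + (1999 - 27)) = (-1229 - 180)/(-33 + 1972) = -1409/1939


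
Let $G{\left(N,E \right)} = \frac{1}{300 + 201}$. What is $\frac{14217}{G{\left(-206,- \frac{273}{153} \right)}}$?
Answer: $7122717$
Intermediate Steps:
$G{\left(N,E \right)} = \frac{1}{501}$
$\frac{14217}{G{\left(-206,- \frac{273}{153} \right)}} = 14217 \frac{1}{\frac{1}{501}} = 14217 \cdot 501 = 7122717$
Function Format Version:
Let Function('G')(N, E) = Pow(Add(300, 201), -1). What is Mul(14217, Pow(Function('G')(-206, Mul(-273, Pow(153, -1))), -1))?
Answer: 7122717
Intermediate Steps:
Function('G')(N, E) = Rational(1, 501) (Function('G')(N, E) = Pow(501, -1) = Rational(1, 501))
Mul(14217, Pow(Function('G')(-206, Mul(-273, Pow(153, -1))), -1)) = Mul(14217, Pow(Rational(1, 501), -1)) = Mul(14217, 501) = 7122717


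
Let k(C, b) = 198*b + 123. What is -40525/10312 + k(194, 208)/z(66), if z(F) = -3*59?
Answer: -144376903/608408 ≈ -237.30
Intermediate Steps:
z(F) = -177
k(C, b) = 123 + 198*b
-40525/10312 + k(194, 208)/z(66) = -40525/10312 + (123 + 198*208)/(-177) = -40525*1/10312 + (123 + 41184)*(-1/177) = -40525/10312 + 41307*(-1/177) = -40525/10312 - 13769/59 = -144376903/608408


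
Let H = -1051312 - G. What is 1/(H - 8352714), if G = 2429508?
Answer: -1/11833534 ≈ -8.4506e-8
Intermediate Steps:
H = -3480820 (H = -1051312 - 1*2429508 = -1051312 - 2429508 = -3480820)
1/(H - 8352714) = 1/(-3480820 - 8352714) = 1/(-11833534) = -1/11833534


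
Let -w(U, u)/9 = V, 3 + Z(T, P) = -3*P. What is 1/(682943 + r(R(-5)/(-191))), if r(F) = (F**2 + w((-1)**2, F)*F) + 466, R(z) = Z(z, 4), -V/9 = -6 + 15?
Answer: 36481/24933532539 ≈ 1.4631e-6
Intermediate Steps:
Z(T, P) = -3 - 3*P
V = -81 (V = -9*(-6 + 15) = -9*9 = -81)
R(z) = -15 (R(z) = -3 - 3*4 = -3 - 12 = -15)
w(U, u) = 729 (w(U, u) = -9*(-81) = 729)
r(F) = 466 + F**2 + 729*F (r(F) = (F**2 + 729*F) + 466 = 466 + F**2 + 729*F)
1/(682943 + r(R(-5)/(-191))) = 1/(682943 + (466 + (-15/(-191))**2 + 729*(-15/(-191)))) = 1/(682943 + (466 + (-15*(-1/191))**2 + 729*(-15*(-1/191)))) = 1/(682943 + (466 + (15/191)**2 + 729*(15/191))) = 1/(682943 + (466 + 225/36481 + 10935/191)) = 1/(682943 + 19088956/36481) = 1/(24933532539/36481) = 36481/24933532539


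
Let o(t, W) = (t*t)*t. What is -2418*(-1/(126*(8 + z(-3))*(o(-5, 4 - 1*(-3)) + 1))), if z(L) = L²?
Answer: -13/1428 ≈ -0.0091036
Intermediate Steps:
o(t, W) = t³ (o(t, W) = t²*t = t³)
-2418*(-1/(126*(8 + z(-3))*(o(-5, 4 - 1*(-3)) + 1))) = -2418*(-1/(126*(8 + (-3)²)*((-5)³ + 1))) = -2418*(-1/(126*(-125 + 1)*(8 + 9))) = -2418/(-119*(-124)*18) = -2418/(-7*(-2108)*18) = -2418/(14756*18) = -2418/265608 = -2418*1/265608 = -13/1428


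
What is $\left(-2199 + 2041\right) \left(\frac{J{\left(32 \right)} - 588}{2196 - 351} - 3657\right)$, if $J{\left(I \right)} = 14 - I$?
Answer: $\frac{355382606}{615} \approx 5.7786 \cdot 10^{5}$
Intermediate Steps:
$\left(-2199 + 2041\right) \left(\frac{J{\left(32 \right)} - 588}{2196 - 351} - 3657\right) = \left(-2199 + 2041\right) \left(\frac{\left(14 - 32\right) - 588}{2196 - 351} - 3657\right) = - 158 \left(\frac{\left(14 - 32\right) - 588}{1845} - 3657\right) = - 158 \left(\left(-18 - 588\right) \frac{1}{1845} - 3657\right) = - 158 \left(\left(-606\right) \frac{1}{1845} - 3657\right) = - 158 \left(- \frac{202}{615} - 3657\right) = \left(-158\right) \left(- \frac{2249257}{615}\right) = \frac{355382606}{615}$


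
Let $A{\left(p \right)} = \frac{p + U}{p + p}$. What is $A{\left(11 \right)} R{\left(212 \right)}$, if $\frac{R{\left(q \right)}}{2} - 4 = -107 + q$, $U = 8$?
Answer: $\frac{2071}{11} \approx 188.27$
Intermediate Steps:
$A{\left(p \right)} = \frac{8 + p}{2 p}$ ($A{\left(p \right)} = \frac{p + 8}{p + p} = \frac{8 + p}{2 p}$)
$R{\left(q \right)} = -206 + 2 q$ ($R{\left(q \right)} = 8 + 2 \left(-107 + q\right) = 8 + \left(-214 + 2 q\right) = -206 + 2 q$)
$A{\left(11 \right)} R{\left(212 \right)} = \frac{8 + 11}{2 \cdot 11} \left(-206 + 2 \cdot 212\right) = \frac{1}{2} \cdot \frac{1}{11} \cdot 19 \left(-206 + 424\right) = \frac{19}{22} \cdot 218 = \frac{2071}{11}$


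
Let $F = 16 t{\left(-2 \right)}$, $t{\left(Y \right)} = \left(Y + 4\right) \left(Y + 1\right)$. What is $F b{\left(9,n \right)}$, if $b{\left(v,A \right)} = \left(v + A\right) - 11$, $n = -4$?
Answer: $192$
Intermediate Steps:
$t{\left(Y \right)} = \left(1 + Y\right) \left(4 + Y\right)$ ($t{\left(Y \right)} = \left(4 + Y\right) \left(1 + Y\right) = \left(1 + Y\right) \left(4 + Y\right)$)
$b{\left(v,A \right)} = -11 + A + v$ ($b{\left(v,A \right)} = \left(A + v\right) - 11 = -11 + A + v$)
$F = -32$ ($F = 16 \left(4 + \left(-2\right)^{2} + 5 \left(-2\right)\right) = 16 \left(4 + 4 - 10\right) = 16 \left(-2\right) = -32$)
$F b{\left(9,n \right)} = - 32 \left(-11 - 4 + 9\right) = \left(-32\right) \left(-6\right) = 192$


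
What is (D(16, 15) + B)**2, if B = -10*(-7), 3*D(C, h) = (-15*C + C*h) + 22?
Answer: 53824/9 ≈ 5980.4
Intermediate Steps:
D(C, h) = 22/3 - 5*C + C*h/3 (D(C, h) = ((-15*C + C*h) + 22)/3 = (22 - 15*C + C*h)/3 = 22/3 - 5*C + C*h/3)
B = 70
(D(16, 15) + B)**2 = ((22/3 - 5*16 + (1/3)*16*15) + 70)**2 = ((22/3 - 80 + 80) + 70)**2 = (22/3 + 70)**2 = (232/3)**2 = 53824/9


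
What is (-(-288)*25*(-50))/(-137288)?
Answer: 45000/17161 ≈ 2.6222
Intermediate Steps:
(-(-288)*25*(-50))/(-137288) = (-72*(-100)*(-50))*(-1/137288) = (7200*(-50))*(-1/137288) = -360000*(-1/137288) = 45000/17161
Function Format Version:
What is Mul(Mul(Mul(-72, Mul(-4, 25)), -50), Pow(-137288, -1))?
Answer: Rational(45000, 17161) ≈ 2.6222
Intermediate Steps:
Mul(Mul(Mul(-72, Mul(-4, 25)), -50), Pow(-137288, -1)) = Mul(Mul(Mul(-72, -100), -50), Rational(-1, 137288)) = Mul(Mul(7200, -50), Rational(-1, 137288)) = Mul(-360000, Rational(-1, 137288)) = Rational(45000, 17161)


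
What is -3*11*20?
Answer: -660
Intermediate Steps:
-3*11*20 = -33*20 = -660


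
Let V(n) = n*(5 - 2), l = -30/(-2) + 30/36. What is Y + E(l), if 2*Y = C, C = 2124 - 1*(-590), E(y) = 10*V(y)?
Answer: 1832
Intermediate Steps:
l = 95/6 (l = -30*(-½) + 30*(1/36) = 15 + ⅚ = 95/6 ≈ 15.833)
V(n) = 3*n (V(n) = n*3 = 3*n)
E(y) = 30*y (E(y) = 10*(3*y) = 30*y)
C = 2714 (C = 2124 + 590 = 2714)
Y = 1357 (Y = (½)*2714 = 1357)
Y + E(l) = 1357 + 30*(95/6) = 1357 + 475 = 1832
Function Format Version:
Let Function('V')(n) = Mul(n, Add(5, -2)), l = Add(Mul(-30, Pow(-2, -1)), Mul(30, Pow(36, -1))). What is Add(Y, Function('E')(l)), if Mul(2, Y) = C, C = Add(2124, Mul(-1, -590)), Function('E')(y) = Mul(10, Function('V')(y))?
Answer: 1832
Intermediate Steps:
l = Rational(95, 6) (l = Add(Mul(-30, Rational(-1, 2)), Mul(30, Rational(1, 36))) = Add(15, Rational(5, 6)) = Rational(95, 6) ≈ 15.833)
Function('V')(n) = Mul(3, n) (Function('V')(n) = Mul(n, 3) = Mul(3, n))
Function('E')(y) = Mul(30, y) (Function('E')(y) = Mul(10, Mul(3, y)) = Mul(30, y))
C = 2714 (C = Add(2124, 590) = 2714)
Y = 1357 (Y = Mul(Rational(1, 2), 2714) = 1357)
Add(Y, Function('E')(l)) = Add(1357, Mul(30, Rational(95, 6))) = Add(1357, 475) = 1832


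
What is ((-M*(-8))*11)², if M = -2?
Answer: 30976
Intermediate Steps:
((-M*(-8))*11)² = ((-1*(-2)*(-8))*11)² = ((2*(-8))*11)² = (-16*11)² = (-176)² = 30976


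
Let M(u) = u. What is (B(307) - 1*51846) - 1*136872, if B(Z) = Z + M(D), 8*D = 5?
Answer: -1507283/8 ≈ -1.8841e+5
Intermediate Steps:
D = 5/8 (D = (⅛)*5 = 5/8 ≈ 0.62500)
B(Z) = 5/8 + Z (B(Z) = Z + 5/8 = 5/8 + Z)
(B(307) - 1*51846) - 1*136872 = ((5/8 + 307) - 1*51846) - 1*136872 = (2461/8 - 51846) - 136872 = -412307/8 - 136872 = -1507283/8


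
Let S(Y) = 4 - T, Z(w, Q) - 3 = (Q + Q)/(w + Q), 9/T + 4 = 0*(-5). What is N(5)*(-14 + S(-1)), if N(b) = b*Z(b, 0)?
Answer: -465/4 ≈ -116.25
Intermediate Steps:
T = -9/4 (T = 9/(-4 + 0*(-5)) = 9/(-4 + 0) = 9/(-4) = 9*(-¼) = -9/4 ≈ -2.2500)
Z(w, Q) = 3 + 2*Q/(Q + w) (Z(w, Q) = 3 + (Q + Q)/(w + Q) = 3 + (2*Q)/(Q + w) = 3 + 2*Q/(Q + w))
S(Y) = 25/4 (S(Y) = 4 - 1*(-9/4) = 4 + 9/4 = 25/4)
N(b) = 3*b (N(b) = b*((3*b + 5*0)/(0 + b)) = b*((3*b + 0)/b) = b*((3*b)/b) = b*3 = 3*b)
N(5)*(-14 + S(-1)) = (3*5)*(-14 + 25/4) = 15*(-31/4) = -465/4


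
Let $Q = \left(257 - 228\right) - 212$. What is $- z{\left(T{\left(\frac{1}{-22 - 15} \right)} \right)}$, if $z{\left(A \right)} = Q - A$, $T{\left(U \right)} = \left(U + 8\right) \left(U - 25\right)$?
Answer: $- \frac{22643}{1369} \approx -16.54$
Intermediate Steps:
$Q = -183$ ($Q = 29 - 212 = -183$)
$T{\left(U \right)} = \left(-25 + U\right) \left(8 + U\right)$ ($T{\left(U \right)} = \left(8 + U\right) \left(-25 + U\right) = \left(-25 + U\right) \left(8 + U\right)$)
$z{\left(A \right)} = -183 - A$
$- z{\left(T{\left(\frac{1}{-22 - 15} \right)} \right)} = - (-183 - \left(-200 + \left(\frac{1}{-22 - 15}\right)^{2} - \frac{17}{-22 - 15}\right)) = - (-183 - \left(-200 + \left(\frac{1}{-37}\right)^{2} - \frac{17}{-37}\right)) = - (-183 - \left(-200 + \left(- \frac{1}{37}\right)^{2} - - \frac{17}{37}\right)) = - (-183 - \left(-200 + \frac{1}{1369} + \frac{17}{37}\right)) = - (-183 - - \frac{273170}{1369}) = - (-183 + \frac{273170}{1369}) = \left(-1\right) \frac{22643}{1369} = - \frac{22643}{1369}$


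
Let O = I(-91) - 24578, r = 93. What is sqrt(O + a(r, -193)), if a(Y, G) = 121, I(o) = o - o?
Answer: I*sqrt(24457) ≈ 156.39*I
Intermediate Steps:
I(o) = 0
O = -24578 (O = 0 - 24578 = -24578)
sqrt(O + a(r, -193)) = sqrt(-24578 + 121) = sqrt(-24457) = I*sqrt(24457)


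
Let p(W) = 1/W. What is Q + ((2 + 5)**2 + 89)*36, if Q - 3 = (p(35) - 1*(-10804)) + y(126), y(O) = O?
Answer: 556536/35 ≈ 15901.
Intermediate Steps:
p(W) = 1/W
Q = 382656/35 (Q = 3 + ((1/35 - 1*(-10804)) + 126) = 3 + ((1/35 + 10804) + 126) = 3 + (378141/35 + 126) = 3 + 382551/35 = 382656/35 ≈ 10933.)
Q + ((2 + 5)**2 + 89)*36 = 382656/35 + ((2 + 5)**2 + 89)*36 = 382656/35 + (7**2 + 89)*36 = 382656/35 + (49 + 89)*36 = 382656/35 + 138*36 = 382656/35 + 4968 = 556536/35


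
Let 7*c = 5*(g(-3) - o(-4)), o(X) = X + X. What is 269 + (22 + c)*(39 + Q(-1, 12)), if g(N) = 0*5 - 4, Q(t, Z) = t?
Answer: 8495/7 ≈ 1213.6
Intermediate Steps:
o(X) = 2*X
g(N) = -4 (g(N) = 0 - 4 = -4)
c = 20/7 (c = (5*(-4 - 2*(-4)))/7 = (5*(-4 - 1*(-8)))/7 = (5*(-4 + 8))/7 = (5*4)/7 = (⅐)*20 = 20/7 ≈ 2.8571)
269 + (22 + c)*(39 + Q(-1, 12)) = 269 + (22 + 20/7)*(39 - 1) = 269 + (174/7)*38 = 269 + 6612/7 = 8495/7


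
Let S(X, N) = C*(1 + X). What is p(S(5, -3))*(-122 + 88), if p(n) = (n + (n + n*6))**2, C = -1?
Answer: -78336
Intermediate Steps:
S(X, N) = -1 - X (S(X, N) = -(1 + X) = -1 - X)
p(n) = 64*n**2 (p(n) = (n + (n + 6*n))**2 = (n + 7*n)**2 = (8*n)**2 = 64*n**2)
p(S(5, -3))*(-122 + 88) = (64*(-1 - 1*5)**2)*(-122 + 88) = (64*(-1 - 5)**2)*(-34) = (64*(-6)**2)*(-34) = (64*36)*(-34) = 2304*(-34) = -78336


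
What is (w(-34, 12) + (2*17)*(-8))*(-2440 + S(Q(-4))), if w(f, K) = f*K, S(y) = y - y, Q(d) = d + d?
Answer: 1659200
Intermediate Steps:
Q(d) = 2*d
S(y) = 0
w(f, K) = K*f
(w(-34, 12) + (2*17)*(-8))*(-2440 + S(Q(-4))) = (12*(-34) + (2*17)*(-8))*(-2440 + 0) = (-408 + 34*(-8))*(-2440) = (-408 - 272)*(-2440) = -680*(-2440) = 1659200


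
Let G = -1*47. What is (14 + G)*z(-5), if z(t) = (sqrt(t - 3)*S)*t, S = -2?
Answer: -660*I*sqrt(2) ≈ -933.38*I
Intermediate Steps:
G = -47
z(t) = -2*t*sqrt(-3 + t) (z(t) = (sqrt(t - 3)*(-2))*t = (sqrt(-3 + t)*(-2))*t = (-2*sqrt(-3 + t))*t = -2*t*sqrt(-3 + t))
(14 + G)*z(-5) = (14 - 47)*(-2*(-5)*sqrt(-3 - 5)) = -(-66)*(-5)*sqrt(-8) = -(-66)*(-5)*2*I*sqrt(2) = -660*I*sqrt(2)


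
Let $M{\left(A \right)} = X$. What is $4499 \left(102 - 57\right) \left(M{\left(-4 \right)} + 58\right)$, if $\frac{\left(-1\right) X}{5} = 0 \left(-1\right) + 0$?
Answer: $11742390$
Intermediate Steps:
$X = 0$ ($X = - 5 \left(0 \left(-1\right) + 0\right) = - 5 \left(0 + 0\right) = \left(-5\right) 0 = 0$)
$M{\left(A \right)} = 0$
$4499 \left(102 - 57\right) \left(M{\left(-4 \right)} + 58\right) = 4499 \left(102 - 57\right) \left(0 + 58\right) = 4499 \cdot 45 \cdot 58 = 4499 \cdot 2610 = 11742390$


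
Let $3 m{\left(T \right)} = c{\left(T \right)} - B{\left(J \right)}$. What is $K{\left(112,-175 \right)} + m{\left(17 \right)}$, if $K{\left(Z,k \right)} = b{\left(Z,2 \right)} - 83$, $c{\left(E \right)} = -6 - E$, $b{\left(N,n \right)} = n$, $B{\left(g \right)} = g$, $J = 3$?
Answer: $- \frac{269}{3} \approx -89.667$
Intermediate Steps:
$m{\left(T \right)} = -3 - \frac{T}{3}$ ($m{\left(T \right)} = \frac{\left(-6 - T\right) - 3}{3} = \frac{-9 - T}{3} = -3 - \frac{T}{3}$)
$K{\left(Z,k \right)} = -81$ ($K{\left(Z,k \right)} = 2 - 83 = -81$)
$K{\left(112,-175 \right)} + m{\left(17 \right)} = -81 - \frac{26}{3} = - \frac{269}{3}$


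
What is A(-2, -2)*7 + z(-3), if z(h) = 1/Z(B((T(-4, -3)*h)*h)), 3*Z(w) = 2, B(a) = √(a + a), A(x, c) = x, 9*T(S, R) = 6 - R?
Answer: -25/2 ≈ -12.500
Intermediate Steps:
T(S, R) = ⅔ - R/9 (T(S, R) = (6 - R)/9 = ⅔ - R/9)
B(a) = √2*√a (B(a) = √(2*a) = √2*√a)
Z(w) = ⅔ (Z(w) = (⅓)*2 = ⅔)
z(h) = 3/2 (z(h) = 1/(⅔) = 3/2)
A(-2, -2)*7 + z(-3) = -2*7 + 3/2 = -14 + 3/2 = -25/2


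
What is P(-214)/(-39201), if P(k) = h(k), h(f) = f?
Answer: 214/39201 ≈ 0.0054590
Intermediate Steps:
P(k) = k
P(-214)/(-39201) = -214/(-39201) = -214*(-1/39201) = 214/39201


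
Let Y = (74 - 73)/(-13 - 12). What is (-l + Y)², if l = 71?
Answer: 3154176/625 ≈ 5046.7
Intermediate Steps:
Y = -1/25 (Y = 1/(-25) = 1*(-1/25) = -1/25 ≈ -0.040000)
(-l + Y)² = (-1*71 - 1/25)² = (-71 - 1/25)² = (-1776/25)² = 3154176/625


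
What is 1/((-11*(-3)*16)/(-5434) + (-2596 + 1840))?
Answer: -247/186756 ≈ -0.0013226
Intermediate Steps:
1/((-11*(-3)*16)/(-5434) + (-2596 + 1840)) = 1/((33*16)*(-1/5434) - 756) = 1/(528*(-1/5434) - 756) = 1/(-24/247 - 756) = 1/(-186756/247) = -247/186756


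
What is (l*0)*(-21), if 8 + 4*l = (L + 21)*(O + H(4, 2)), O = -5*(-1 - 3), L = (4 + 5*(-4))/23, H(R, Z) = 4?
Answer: 0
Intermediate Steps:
L = -16/23 (L = (4 - 20)*(1/23) = -16*1/23 = -16/23 ≈ -0.69565)
O = 20 (O = -5*(-4) = 20)
l = 2756/23 (l = -2 + ((-16/23 + 21)*(20 + 4))/4 = -2 + ((467/23)*24)/4 = -2 + (¼)*(11208/23) = -2 + 2802/23 = 2756/23 ≈ 119.83)
(l*0)*(-21) = ((2756/23)*0)*(-21) = 0*(-21) = 0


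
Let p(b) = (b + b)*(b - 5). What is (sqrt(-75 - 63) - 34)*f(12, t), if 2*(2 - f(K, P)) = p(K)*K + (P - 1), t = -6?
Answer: 34085 - 2005*I*sqrt(138)/2 ≈ 34085.0 - 11777.0*I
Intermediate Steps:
p(b) = 2*b*(-5 + b) (p(b) = (2*b)*(-5 + b) = 2*b*(-5 + b))
f(K, P) = 5/2 - P/2 - K**2*(-5 + K) (f(K, P) = 2 - ((2*K*(-5 + K))*K + (P - 1))/2 = 2 - (2*K**2*(-5 + K) + (-1 + P))/2 = 2 - (-1 + P + 2*K**2*(-5 + K))/2 = 2 + (1/2 - P/2 - K**2*(-5 + K)) = 5/2 - P/2 - K**2*(-5 + K))
(sqrt(-75 - 63) - 34)*f(12, t) = (sqrt(-75 - 63) - 34)*(5/2 - 1/2*(-6) + 12**2*(5 - 1*12)) = (sqrt(-138) - 34)*(5/2 + 3 + 144*(5 - 12)) = (I*sqrt(138) - 34)*(5/2 + 3 + 144*(-7)) = (-34 + I*sqrt(138))*(5/2 + 3 - 1008) = (-34 + I*sqrt(138))*(-2005/2) = 34085 - 2005*I*sqrt(138)/2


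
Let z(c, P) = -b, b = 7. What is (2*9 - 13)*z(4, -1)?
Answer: -35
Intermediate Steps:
z(c, P) = -7 (z(c, P) = -1*7 = -7)
(2*9 - 13)*z(4, -1) = (2*9 - 13)*(-7) = (18 - 13)*(-7) = 5*(-7) = -35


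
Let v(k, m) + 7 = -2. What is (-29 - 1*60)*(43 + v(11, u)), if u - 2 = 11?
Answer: -3026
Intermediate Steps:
u = 13 (u = 2 + 11 = 13)
v(k, m) = -9 (v(k, m) = -7 - 2 = -9)
(-29 - 1*60)*(43 + v(11, u)) = (-29 - 1*60)*(43 - 9) = (-29 - 60)*34 = -89*34 = -3026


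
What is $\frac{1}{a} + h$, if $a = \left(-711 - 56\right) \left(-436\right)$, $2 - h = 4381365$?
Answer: $- \frac{1465180363555}{334412} \approx -4.3814 \cdot 10^{6}$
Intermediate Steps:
$h = -4381363$ ($h = 2 - 4381365 = -4381363$)
$a = 334412$ ($a = \left(-767\right) \left(-436\right) = 334412$)
$\frac{1}{a} + h = \frac{1}{334412} - 4381363 = - \frac{1465180363555}{334412}$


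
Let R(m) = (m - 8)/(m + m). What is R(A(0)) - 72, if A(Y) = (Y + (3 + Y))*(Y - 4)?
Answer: -427/6 ≈ -71.167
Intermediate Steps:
A(Y) = (-4 + Y)*(3 + 2*Y) (A(Y) = (3 + 2*Y)*(-4 + Y) = (-4 + Y)*(3 + 2*Y))
R(m) = (-8 + m)/(2*m) (R(m) = (-8 + m)/((2*m)) = (-8 + m)*(1/(2*m)) = (-8 + m)/(2*m))
R(A(0)) - 72 = (-8 + (-12 - 5*0 + 2*0²))/(2*(-12 - 5*0 + 2*0²)) - 72 = (-8 + (-12 + 0 + 2*0))/(2*(-12 + 0 + 2*0)) - 72 = (-8 + (-12 + 0 + 0))/(2*(-12 + 0 + 0)) - 72 = (½)*(-8 - 12)/(-12) - 72 = (½)*(-1/12)*(-20) - 72 = ⅚ - 72 = -427/6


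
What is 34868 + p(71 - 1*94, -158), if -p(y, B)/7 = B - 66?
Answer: 36436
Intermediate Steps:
p(y, B) = 462 - 7*B (p(y, B) = -7*(B - 66) = -7*(-66 + B) = 462 - 7*B)
34868 + p(71 - 1*94, -158) = 34868 + (462 - 7*(-158)) = 34868 + (462 + 1106) = 34868 + 1568 = 36436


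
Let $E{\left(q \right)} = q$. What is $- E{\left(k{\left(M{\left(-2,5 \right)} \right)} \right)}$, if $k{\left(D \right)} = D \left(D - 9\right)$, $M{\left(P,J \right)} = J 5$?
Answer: $-400$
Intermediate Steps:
$M{\left(P,J \right)} = 5 J$
$k{\left(D \right)} = D \left(-9 + D\right)$
$- E{\left(k{\left(M{\left(-2,5 \right)} \right)} \right)} = - 5 \cdot 5 \left(-9 + 5 \cdot 5\right) = - 25 \left(-9 + 25\right) = - 25 \cdot 16 = \left(-1\right) 400 = -400$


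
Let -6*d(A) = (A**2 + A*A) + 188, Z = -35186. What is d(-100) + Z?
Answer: -115652/3 ≈ -38551.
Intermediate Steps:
d(A) = -94/3 - A**2/3 (d(A) = -((A**2 + A*A) + 188)/6 = -((A**2 + A**2) + 188)/6 = -(2*A**2 + 188)/6 = -(188 + 2*A**2)/6 = -94/3 - A**2/3)
d(-100) + Z = (-94/3 - 1/3*(-100)**2) - 35186 = (-94/3 - 1/3*10000) - 35186 = (-94/3 - 10000/3) - 35186 = -10094/3 - 35186 = -115652/3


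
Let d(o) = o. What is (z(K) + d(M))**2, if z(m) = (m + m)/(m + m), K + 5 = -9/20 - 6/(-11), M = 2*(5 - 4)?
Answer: 9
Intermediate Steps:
M = 2 (M = 2*1 = 2)
K = -1079/220 (K = -5 + (-9/20 - 6/(-11)) = -5 + (-9*1/20 - 6*(-1/11)) = -5 + (-9/20 + 6/11) = -5 + 21/220 = -1079/220 ≈ -4.9045)
z(m) = 1 (z(m) = (2*m)/((2*m)) = (2*m)*(1/(2*m)) = 1)
(z(K) + d(M))**2 = (1 + 2)**2 = 3**2 = 9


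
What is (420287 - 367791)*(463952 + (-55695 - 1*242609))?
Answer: 8695857408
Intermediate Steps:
(420287 - 367791)*(463952 + (-55695 - 1*242609)) = 52496*(463952 + (-55695 - 242609)) = 52496*(463952 - 298304) = 52496*165648 = 8695857408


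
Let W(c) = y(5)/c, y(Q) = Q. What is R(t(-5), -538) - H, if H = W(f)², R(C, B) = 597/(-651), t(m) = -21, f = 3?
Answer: -7216/1953 ≈ -3.6948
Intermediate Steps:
W(c) = 5/c
R(C, B) = -199/217 (R(C, B) = 597*(-1/651) = -199/217)
H = 25/9 (H = (5/3)² = 25/9 ≈ 2.7778)
R(t(-5), -538) - H = -199/217 - 1*25/9 = -199/217 - 25/9 = -7216/1953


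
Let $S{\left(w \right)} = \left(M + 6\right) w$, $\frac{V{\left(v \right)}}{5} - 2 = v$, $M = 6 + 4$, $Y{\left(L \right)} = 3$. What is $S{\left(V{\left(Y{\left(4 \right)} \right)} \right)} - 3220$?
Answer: $-2820$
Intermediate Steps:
$M = 10$
$V{\left(v \right)} = 10 + 5 v$
$S{\left(w \right)} = 16 w$ ($S{\left(w \right)} = \left(10 + 6\right) w = 16 w$)
$S{\left(V{\left(Y{\left(4 \right)} \right)} \right)} - 3220 = 16 \left(10 + 5 \cdot 3\right) - 3220 = 16 \left(10 + 15\right) - 3220 = 16 \cdot 25 - 3220 = 400 - 3220 = -2820$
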